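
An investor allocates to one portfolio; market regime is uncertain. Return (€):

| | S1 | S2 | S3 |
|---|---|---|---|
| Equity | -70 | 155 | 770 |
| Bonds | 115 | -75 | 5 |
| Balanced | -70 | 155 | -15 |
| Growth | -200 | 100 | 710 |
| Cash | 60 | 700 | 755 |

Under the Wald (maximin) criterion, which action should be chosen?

Row minima: Equity=-70, Bonds=-75, Balanced=-70, Growth=-200, Cash=60
Best worst-case = 60 → Cash.

Cash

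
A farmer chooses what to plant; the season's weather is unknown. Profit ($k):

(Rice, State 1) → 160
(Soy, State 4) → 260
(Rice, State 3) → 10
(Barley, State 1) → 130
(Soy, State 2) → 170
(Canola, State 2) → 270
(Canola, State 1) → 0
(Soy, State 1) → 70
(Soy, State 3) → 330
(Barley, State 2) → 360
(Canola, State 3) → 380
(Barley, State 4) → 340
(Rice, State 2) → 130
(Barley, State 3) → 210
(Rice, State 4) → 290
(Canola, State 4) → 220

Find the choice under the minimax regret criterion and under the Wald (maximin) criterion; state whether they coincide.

minimax regret → Canola; maximin → Barley (disagree)

Column bests: State 1=160, State 2=360, State 3=380, State 4=340.
Barley regrets: 30, 0, 170, 0 → max 170
Canola regrets: 160, 90, 0, 120 → max 160
Soy regrets: 90, 190, 50, 80 → max 190
Rice regrets: 0, 230, 370, 50 → max 370
Smallest max regret = 160 → Canola.
Row minima: Barley=130, Canola=0, Soy=70, Rice=10
Best worst-case = 130 → Barley.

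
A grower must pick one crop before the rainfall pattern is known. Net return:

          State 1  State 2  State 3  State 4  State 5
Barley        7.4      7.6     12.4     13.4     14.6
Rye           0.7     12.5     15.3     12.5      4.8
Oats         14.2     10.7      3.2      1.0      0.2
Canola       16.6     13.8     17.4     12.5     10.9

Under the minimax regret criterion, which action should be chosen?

Canola

Column bests: State 1=16.6, State 2=13.8, State 3=17.4, State 4=13.4, State 5=14.6.
Barley regrets: 9.2, 6.2, 5.0, 0.0, 0.0 → max 9.2
Rye regrets: 15.9, 1.3, 2.1, 0.9, 9.8 → max 15.9
Oats regrets: 2.4, 3.1, 14.2, 12.4, 14.4 → max 14.4
Canola regrets: 0.0, 0.0, 0.0, 0.9, 3.7 → max 3.7
Smallest max regret = 3.7 → Canola.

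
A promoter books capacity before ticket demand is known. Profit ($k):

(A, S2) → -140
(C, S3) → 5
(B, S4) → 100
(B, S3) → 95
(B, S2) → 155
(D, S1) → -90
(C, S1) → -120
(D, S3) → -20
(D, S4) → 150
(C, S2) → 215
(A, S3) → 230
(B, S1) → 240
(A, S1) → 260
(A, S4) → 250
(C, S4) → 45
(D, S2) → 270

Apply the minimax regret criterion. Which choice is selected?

B

Column bests: S1=260, S2=270, S3=230, S4=250.
A regrets: 0, 410, 0, 0 → max 410
B regrets: 20, 115, 135, 150 → max 150
C regrets: 380, 55, 225, 205 → max 380
D regrets: 350, 0, 250, 100 → max 350
Smallest max regret = 150 → B.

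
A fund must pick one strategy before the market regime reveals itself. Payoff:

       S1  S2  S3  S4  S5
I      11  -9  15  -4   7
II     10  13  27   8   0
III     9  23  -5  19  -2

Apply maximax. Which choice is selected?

II

Row maxima: I=15, II=27, III=23
Best best-case = 27 → II.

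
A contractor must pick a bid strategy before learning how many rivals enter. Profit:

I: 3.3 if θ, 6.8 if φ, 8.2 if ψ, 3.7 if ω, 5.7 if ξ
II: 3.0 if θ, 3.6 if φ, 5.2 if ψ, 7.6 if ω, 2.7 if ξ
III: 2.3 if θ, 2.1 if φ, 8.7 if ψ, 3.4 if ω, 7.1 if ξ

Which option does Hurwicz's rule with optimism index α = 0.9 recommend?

I: 0.9·8.2 + 0.1·3.3 = 7.71
II: 0.9·7.6 + 0.1·2.7 = 7.11
III: 0.9·8.7 + 0.1·2.1 = 8.04
Highest Hurwicz score = 8.04 → III.

III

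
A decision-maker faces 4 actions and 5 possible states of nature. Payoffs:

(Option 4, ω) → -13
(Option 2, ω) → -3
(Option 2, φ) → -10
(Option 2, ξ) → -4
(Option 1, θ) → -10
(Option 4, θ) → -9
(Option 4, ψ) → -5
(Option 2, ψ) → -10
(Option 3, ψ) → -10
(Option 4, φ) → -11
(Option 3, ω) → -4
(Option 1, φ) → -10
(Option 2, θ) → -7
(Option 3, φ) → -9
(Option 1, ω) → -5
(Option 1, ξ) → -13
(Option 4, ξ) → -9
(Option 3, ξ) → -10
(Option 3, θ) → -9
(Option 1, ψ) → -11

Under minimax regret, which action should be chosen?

Column bests: θ=-7, φ=-9, ψ=-5, ω=-3, ξ=-4.
Option 1 regrets: 3, 1, 6, 2, 9 → max 9
Option 2 regrets: 0, 1, 5, 0, 0 → max 5
Option 3 regrets: 2, 0, 5, 1, 6 → max 6
Option 4 regrets: 2, 2, 0, 10, 5 → max 10
Smallest max regret = 5 → Option 2.

Option 2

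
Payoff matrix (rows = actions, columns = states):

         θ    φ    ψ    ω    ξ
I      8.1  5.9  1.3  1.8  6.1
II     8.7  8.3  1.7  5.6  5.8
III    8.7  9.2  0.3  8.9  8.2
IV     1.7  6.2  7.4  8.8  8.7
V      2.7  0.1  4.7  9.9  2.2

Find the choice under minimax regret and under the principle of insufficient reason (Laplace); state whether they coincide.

minimax regret → II; laplace → III (disagree)

Column bests: θ=8.7, φ=9.2, ψ=7.4, ω=9.9, ξ=8.7.
I regrets: 0.6, 3.3, 6.1, 8.1, 2.6 → max 8.1
II regrets: 0.0, 0.9, 5.7, 4.3, 2.9 → max 5.7
III regrets: 0.0, 0.0, 7.1, 1.0, 0.5 → max 7.1
IV regrets: 7.0, 3.0, 0.0, 1.1, 0.0 → max 7.0
V regrets: 6.0, 9.1, 2.7, 0.0, 6.5 → max 9.1
Smallest max regret = 5.7 → II.
Row averages: I=4.64, II=6.02, III=7.06, IV=6.56, V=3.92
Highest average = 7.06 → III.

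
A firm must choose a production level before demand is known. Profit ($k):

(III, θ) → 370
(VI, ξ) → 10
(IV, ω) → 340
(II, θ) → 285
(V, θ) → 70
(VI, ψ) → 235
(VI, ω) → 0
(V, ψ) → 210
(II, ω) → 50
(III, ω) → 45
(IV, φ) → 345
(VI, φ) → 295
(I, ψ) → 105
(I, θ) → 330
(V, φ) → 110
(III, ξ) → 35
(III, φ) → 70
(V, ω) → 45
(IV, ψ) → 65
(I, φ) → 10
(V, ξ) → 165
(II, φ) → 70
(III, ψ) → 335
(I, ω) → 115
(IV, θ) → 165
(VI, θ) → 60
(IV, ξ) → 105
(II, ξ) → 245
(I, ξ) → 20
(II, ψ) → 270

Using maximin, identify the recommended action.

IV

Row minima: I=10, II=50, III=35, IV=65, V=45, VI=0
Best worst-case = 65 → IV.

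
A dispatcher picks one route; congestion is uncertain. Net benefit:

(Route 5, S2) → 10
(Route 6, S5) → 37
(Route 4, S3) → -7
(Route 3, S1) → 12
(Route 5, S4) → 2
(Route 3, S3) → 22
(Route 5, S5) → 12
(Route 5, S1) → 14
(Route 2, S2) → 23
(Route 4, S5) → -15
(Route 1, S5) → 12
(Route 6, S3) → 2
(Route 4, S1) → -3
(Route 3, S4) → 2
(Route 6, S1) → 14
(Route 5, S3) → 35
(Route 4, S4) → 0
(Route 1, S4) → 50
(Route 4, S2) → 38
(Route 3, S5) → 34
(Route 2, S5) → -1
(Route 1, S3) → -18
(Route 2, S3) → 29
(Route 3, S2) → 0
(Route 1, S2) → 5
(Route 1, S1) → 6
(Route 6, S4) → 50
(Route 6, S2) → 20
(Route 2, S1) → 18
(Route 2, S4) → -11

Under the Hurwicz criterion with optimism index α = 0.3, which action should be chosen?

Route 1: 0.3·50 + 0.7·(-18) = 2.4
Route 2: 0.3·29 + 0.7·(-11) = 1
Route 3: 0.3·34 + 0.7·0 = 10.2
Route 4: 0.3·38 + 0.7·(-15) = 0.9
Route 5: 0.3·35 + 0.7·2 = 11.9
Route 6: 0.3·50 + 0.7·2 = 16.4
Highest Hurwicz score = 16.4 → Route 6.

Route 6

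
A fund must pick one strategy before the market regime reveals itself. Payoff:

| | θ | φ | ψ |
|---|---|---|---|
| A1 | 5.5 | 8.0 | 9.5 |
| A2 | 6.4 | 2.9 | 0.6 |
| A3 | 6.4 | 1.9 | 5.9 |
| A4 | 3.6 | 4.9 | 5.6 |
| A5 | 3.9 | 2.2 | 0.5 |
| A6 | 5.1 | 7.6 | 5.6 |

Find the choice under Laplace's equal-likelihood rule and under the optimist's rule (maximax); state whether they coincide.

laplace → A1; maximax → A1 (agree)

Row averages: A1=23/3, A2=3.3, A3=71/15, A4=4.7, A5=2.2, A6=6.1
Highest average = 23/3 → A1.
Row maxima: A1=9.5, A2=6.4, A3=6.4, A4=5.6, A5=3.9, A6=7.6
Best best-case = 9.5 → A1.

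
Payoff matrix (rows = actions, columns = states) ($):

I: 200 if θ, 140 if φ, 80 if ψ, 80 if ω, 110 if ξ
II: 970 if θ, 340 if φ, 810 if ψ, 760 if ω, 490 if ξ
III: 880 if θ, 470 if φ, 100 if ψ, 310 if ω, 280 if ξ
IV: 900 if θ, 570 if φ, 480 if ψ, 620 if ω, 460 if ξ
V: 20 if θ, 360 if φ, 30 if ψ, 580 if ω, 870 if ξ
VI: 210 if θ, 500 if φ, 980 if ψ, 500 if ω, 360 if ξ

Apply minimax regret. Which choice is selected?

Column bests: θ=970, φ=570, ψ=980, ω=760, ξ=870.
I regrets: 770, 430, 900, 680, 760 → max 900
II regrets: 0, 230, 170, 0, 380 → max 380
III regrets: 90, 100, 880, 450, 590 → max 880
IV regrets: 70, 0, 500, 140, 410 → max 500
V regrets: 950, 210, 950, 180, 0 → max 950
VI regrets: 760, 70, 0, 260, 510 → max 760
Smallest max regret = 380 → II.

II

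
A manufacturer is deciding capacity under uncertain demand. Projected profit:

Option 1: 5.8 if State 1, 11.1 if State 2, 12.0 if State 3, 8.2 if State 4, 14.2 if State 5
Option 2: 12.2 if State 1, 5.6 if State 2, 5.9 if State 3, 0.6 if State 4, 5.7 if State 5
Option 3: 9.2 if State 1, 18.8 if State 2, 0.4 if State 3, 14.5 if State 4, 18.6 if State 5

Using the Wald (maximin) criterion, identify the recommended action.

Option 1

Row minima: Option 1=5.8, Option 2=0.6, Option 3=0.4
Best worst-case = 5.8 → Option 1.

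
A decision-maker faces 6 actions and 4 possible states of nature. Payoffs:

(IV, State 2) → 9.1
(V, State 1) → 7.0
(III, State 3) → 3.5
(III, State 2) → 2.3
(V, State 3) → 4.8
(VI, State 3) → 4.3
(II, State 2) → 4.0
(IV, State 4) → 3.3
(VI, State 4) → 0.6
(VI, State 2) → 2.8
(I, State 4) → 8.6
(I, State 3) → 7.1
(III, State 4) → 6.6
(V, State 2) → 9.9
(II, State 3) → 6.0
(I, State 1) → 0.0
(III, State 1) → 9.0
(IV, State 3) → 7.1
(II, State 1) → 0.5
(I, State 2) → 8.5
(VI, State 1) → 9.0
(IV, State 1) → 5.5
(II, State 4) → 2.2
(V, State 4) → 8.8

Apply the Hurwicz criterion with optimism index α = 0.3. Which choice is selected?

V

I: 0.3·8.6 + 0.7·0.0 = 2.58
II: 0.3·6.0 + 0.7·0.5 = 2.15
III: 0.3·9.0 + 0.7·2.3 = 4.31
IV: 0.3·9.1 + 0.7·3.3 = 5.04
V: 0.3·9.9 + 0.7·4.8 = 6.33
VI: 0.3·9.0 + 0.7·0.6 = 3.12
Highest Hurwicz score = 6.33 → V.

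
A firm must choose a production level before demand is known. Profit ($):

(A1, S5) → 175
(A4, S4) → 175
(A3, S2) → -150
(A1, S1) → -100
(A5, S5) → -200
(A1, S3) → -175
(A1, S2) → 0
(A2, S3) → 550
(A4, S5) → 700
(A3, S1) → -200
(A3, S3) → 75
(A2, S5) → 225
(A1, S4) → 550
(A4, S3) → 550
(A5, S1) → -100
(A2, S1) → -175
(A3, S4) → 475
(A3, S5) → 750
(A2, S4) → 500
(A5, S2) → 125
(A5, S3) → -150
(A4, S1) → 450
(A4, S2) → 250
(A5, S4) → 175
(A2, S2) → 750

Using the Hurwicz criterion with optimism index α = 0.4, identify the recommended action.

A1: 0.4·550 + 0.6·(-175) = 115
A2: 0.4·750 + 0.6·(-175) = 195
A3: 0.4·750 + 0.6·(-200) = 180
A4: 0.4·700 + 0.6·175 = 385
A5: 0.4·175 + 0.6·(-200) = -50
Highest Hurwicz score = 385 → A4.

A4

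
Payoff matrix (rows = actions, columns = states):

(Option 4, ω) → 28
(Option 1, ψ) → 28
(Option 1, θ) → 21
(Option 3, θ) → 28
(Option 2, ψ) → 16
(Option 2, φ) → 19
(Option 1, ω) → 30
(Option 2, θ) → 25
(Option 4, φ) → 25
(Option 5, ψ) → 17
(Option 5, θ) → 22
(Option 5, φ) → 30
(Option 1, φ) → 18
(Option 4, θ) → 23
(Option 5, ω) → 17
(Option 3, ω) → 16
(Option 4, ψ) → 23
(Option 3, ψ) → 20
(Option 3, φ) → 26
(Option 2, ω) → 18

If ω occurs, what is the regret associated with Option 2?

12

Best payoff under ω is 30.
Regret = 30 − 18 = 12.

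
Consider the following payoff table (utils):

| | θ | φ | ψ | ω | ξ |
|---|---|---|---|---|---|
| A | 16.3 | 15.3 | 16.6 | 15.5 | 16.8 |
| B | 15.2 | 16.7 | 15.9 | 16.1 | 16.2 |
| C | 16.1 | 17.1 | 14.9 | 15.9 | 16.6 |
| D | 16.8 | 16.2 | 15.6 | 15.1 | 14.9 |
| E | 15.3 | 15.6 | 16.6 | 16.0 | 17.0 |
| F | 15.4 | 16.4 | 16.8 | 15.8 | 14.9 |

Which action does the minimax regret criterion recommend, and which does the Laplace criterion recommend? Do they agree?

Column bests: θ=16.8, φ=17.1, ψ=16.8, ω=16.1, ξ=17.0.
A regrets: 0.5, 1.8, 0.2, 0.6, 0.2 → max 1.8
B regrets: 1.6, 0.4, 0.9, 0.0, 0.8 → max 1.6
C regrets: 0.7, 0.0, 1.9, 0.2, 0.4 → max 1.9
D regrets: 0.0, 0.9, 1.2, 1.0, 2.1 → max 2.1
E regrets: 1.5, 1.5, 0.2, 0.1, 0.0 → max 1.5
F regrets: 1.4, 0.7, 0.0, 0.3, 2.1 → max 2.1
Smallest max regret = 1.5 → E.
Row averages: A=16.1, B=16.02, C=16.12, D=15.72, E=16.1, F=15.86
Highest average = 16.12 → C.

minimax regret → E; laplace → C (disagree)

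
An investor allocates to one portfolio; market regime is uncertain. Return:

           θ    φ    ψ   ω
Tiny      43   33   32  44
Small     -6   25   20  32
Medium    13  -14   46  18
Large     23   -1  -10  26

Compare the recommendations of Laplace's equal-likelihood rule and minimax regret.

Row averages: Tiny=38, Small=17.75, Medium=15.75, Large=9.5
Highest average = 38 → Tiny.
Column bests: θ=43, φ=33, ψ=46, ω=44.
Tiny regrets: 0, 0, 14, 0 → max 14
Small regrets: 49, 8, 26, 12 → max 49
Medium regrets: 30, 47, 0, 26 → max 47
Large regrets: 20, 34, 56, 18 → max 56
Smallest max regret = 14 → Tiny.

laplace → Tiny; minimax regret → Tiny (agree)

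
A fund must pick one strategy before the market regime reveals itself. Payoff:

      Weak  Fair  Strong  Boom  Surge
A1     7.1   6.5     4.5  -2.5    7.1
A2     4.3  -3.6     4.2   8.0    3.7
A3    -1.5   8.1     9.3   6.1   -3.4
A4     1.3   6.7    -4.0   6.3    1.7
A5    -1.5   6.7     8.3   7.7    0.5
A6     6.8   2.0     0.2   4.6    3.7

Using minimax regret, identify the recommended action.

Column bests: Weak=7.1, Fair=8.1, Strong=9.3, Boom=8.0, Surge=7.1.
A1 regrets: 0.0, 1.6, 4.8, 10.5, 0.0 → max 10.5
A2 regrets: 2.8, 11.7, 5.1, 0.0, 3.4 → max 11.7
A3 regrets: 8.6, 0.0, 0.0, 1.9, 10.5 → max 10.5
A4 regrets: 5.8, 1.4, 13.3, 1.7, 5.4 → max 13.3
A5 regrets: 8.6, 1.4, 1.0, 0.3, 6.6 → max 8.6
A6 regrets: 0.3, 6.1, 9.1, 3.4, 3.4 → max 9.1
Smallest max regret = 8.6 → A5.

A5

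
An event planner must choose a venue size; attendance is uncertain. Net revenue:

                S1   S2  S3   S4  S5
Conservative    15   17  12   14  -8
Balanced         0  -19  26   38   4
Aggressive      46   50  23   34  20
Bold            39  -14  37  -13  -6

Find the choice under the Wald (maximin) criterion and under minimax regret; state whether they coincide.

Row minima: Conservative=-8, Balanced=-19, Aggressive=20, Bold=-14
Best worst-case = 20 → Aggressive.
Column bests: S1=46, S2=50, S3=37, S4=38, S5=20.
Conservative regrets: 31, 33, 25, 24, 28 → max 33
Balanced regrets: 46, 69, 11, 0, 16 → max 69
Aggressive regrets: 0, 0, 14, 4, 0 → max 14
Bold regrets: 7, 64, 0, 51, 26 → max 64
Smallest max regret = 14 → Aggressive.

maximin → Aggressive; minimax regret → Aggressive (agree)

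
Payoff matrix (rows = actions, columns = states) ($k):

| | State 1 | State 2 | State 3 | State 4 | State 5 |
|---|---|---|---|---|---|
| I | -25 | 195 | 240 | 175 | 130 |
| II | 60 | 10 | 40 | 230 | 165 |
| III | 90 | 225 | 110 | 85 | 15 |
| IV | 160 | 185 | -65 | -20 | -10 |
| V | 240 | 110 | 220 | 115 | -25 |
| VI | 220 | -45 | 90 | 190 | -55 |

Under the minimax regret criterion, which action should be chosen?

Column bests: State 1=240, State 2=225, State 3=240, State 4=230, State 5=165.
I regrets: 265, 30, 0, 55, 35 → max 265
II regrets: 180, 215, 200, 0, 0 → max 215
III regrets: 150, 0, 130, 145, 150 → max 150
IV regrets: 80, 40, 305, 250, 175 → max 305
V regrets: 0, 115, 20, 115, 190 → max 190
VI regrets: 20, 270, 150, 40, 220 → max 270
Smallest max regret = 150 → III.

III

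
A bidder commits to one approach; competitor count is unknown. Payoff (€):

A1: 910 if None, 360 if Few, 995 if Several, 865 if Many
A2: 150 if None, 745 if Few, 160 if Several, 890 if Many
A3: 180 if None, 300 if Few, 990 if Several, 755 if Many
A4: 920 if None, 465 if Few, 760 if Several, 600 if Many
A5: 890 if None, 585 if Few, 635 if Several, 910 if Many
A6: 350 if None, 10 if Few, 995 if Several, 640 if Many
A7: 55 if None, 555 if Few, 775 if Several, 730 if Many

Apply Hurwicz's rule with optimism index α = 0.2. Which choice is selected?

A1: 0.2·995 + 0.8·360 = 487
A2: 0.2·890 + 0.8·150 = 298
A3: 0.2·990 + 0.8·180 = 342
A4: 0.2·920 + 0.8·465 = 556
A5: 0.2·910 + 0.8·585 = 650
A6: 0.2·995 + 0.8·10 = 207
A7: 0.2·775 + 0.8·55 = 199
Highest Hurwicz score = 650 → A5.

A5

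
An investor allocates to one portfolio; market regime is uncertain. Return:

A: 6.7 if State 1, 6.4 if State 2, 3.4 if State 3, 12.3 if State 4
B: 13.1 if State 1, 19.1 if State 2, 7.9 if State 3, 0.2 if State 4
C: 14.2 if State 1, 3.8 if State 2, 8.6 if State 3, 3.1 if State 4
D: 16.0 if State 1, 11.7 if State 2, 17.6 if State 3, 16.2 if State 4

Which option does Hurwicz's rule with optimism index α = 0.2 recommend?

A: 0.2·12.3 + 0.8·3.4 = 5.18
B: 0.2·19.1 + 0.8·0.2 = 3.98
C: 0.2·14.2 + 0.8·3.1 = 5.32
D: 0.2·17.6 + 0.8·11.7 = 12.88
Highest Hurwicz score = 12.88 → D.

D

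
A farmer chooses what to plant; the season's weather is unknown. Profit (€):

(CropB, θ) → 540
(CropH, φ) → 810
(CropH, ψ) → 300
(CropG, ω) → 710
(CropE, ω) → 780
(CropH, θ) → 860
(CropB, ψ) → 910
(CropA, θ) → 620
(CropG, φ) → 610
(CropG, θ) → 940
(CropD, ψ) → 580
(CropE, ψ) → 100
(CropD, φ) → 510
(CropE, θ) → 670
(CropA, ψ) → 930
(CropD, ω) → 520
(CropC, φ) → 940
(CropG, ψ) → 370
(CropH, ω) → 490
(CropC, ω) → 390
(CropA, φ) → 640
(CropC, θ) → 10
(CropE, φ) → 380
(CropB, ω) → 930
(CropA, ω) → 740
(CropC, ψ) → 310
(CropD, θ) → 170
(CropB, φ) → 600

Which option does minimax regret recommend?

CropA

Column bests: θ=940, φ=940, ψ=930, ω=930.
CropE regrets: 270, 560, 830, 150 → max 830
CropA regrets: 320, 300, 0, 190 → max 320
CropD regrets: 770, 430, 350, 410 → max 770
CropH regrets: 80, 130, 630, 440 → max 630
CropG regrets: 0, 330, 560, 220 → max 560
CropB regrets: 400, 340, 20, 0 → max 400
CropC regrets: 930, 0, 620, 540 → max 930
Smallest max regret = 320 → CropA.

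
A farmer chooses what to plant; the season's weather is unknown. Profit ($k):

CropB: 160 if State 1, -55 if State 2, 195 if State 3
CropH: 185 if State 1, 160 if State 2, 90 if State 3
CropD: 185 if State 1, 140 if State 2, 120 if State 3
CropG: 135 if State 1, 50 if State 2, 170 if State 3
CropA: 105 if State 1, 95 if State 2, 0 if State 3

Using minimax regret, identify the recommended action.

Column bests: State 1=185, State 2=160, State 3=195.
CropB regrets: 25, 215, 0 → max 215
CropH regrets: 0, 0, 105 → max 105
CropD regrets: 0, 20, 75 → max 75
CropG regrets: 50, 110, 25 → max 110
CropA regrets: 80, 65, 195 → max 195
Smallest max regret = 75 → CropD.

CropD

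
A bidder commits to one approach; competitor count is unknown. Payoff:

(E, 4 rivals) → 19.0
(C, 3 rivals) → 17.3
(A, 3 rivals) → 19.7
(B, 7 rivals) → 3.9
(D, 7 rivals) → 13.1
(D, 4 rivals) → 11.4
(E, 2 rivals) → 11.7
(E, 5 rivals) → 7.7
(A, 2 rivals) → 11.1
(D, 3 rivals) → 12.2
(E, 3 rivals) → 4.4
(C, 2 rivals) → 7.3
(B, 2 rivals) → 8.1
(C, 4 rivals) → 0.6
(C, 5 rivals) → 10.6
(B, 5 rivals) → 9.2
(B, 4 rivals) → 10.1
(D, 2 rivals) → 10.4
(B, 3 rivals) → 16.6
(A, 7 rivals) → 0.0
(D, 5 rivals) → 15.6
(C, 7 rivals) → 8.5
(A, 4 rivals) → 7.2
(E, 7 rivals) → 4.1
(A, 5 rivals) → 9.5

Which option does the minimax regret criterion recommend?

Column bests: 2 rivals=11.7, 3 rivals=19.7, 4 rivals=19.0, 5 rivals=15.6, 7 rivals=13.1.
A regrets: 0.6, 0.0, 11.8, 6.1, 13.1 → max 13.1
B regrets: 3.6, 3.1, 8.9, 6.4, 9.2 → max 9.2
C regrets: 4.4, 2.4, 18.4, 5.0, 4.6 → max 18.4
D regrets: 1.3, 7.5, 7.6, 0.0, 0.0 → max 7.6
E regrets: 0.0, 15.3, 0.0, 7.9, 9.0 → max 15.3
Smallest max regret = 7.6 → D.

D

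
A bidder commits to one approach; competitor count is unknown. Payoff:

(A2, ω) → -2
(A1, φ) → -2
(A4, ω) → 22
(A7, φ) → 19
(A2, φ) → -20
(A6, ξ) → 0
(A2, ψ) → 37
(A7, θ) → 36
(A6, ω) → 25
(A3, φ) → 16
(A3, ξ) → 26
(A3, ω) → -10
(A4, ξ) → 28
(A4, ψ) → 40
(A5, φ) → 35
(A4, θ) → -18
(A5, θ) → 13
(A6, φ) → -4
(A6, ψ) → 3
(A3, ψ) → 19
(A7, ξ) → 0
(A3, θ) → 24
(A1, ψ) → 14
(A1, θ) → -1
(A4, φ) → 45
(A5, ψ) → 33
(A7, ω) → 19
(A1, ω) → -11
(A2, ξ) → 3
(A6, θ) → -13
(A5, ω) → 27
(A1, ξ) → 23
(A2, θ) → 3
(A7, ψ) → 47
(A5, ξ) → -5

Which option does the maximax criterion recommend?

A7

Row maxima: A1=23, A2=37, A3=26, A4=45, A5=35, A6=25, A7=47
Best best-case = 47 → A7.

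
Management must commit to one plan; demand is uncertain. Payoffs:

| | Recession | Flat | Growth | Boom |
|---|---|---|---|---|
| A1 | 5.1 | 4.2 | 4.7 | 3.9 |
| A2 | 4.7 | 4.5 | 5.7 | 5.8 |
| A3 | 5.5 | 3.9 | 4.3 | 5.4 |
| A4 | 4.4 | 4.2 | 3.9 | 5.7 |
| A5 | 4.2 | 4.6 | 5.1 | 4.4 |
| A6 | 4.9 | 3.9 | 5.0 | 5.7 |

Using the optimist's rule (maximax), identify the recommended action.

A2

Row maxima: A1=5.1, A2=5.8, A3=5.5, A4=5.7, A5=5.1, A6=5.7
Best best-case = 5.8 → A2.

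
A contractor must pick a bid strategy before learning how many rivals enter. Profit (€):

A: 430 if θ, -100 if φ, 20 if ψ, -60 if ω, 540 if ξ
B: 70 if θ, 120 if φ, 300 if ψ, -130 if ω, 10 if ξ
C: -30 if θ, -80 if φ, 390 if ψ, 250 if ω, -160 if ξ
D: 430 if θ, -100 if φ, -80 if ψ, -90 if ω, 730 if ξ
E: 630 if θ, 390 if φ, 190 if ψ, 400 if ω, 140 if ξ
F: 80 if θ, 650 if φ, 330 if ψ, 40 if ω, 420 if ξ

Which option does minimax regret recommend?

Column bests: θ=630, φ=650, ψ=390, ω=400, ξ=730.
A regrets: 200, 750, 370, 460, 190 → max 750
B regrets: 560, 530, 90, 530, 720 → max 720
C regrets: 660, 730, 0, 150, 890 → max 890
D regrets: 200, 750, 470, 490, 0 → max 750
E regrets: 0, 260, 200, 0, 590 → max 590
F regrets: 550, 0, 60, 360, 310 → max 550
Smallest max regret = 550 → F.

F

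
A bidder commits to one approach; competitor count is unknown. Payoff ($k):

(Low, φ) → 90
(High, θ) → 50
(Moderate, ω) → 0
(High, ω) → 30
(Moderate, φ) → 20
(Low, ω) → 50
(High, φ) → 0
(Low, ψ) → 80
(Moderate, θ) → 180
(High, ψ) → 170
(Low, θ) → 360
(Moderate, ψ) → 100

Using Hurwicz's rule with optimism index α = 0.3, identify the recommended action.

Low: 0.3·360 + 0.7·50 = 143
Moderate: 0.3·180 + 0.7·0 = 54
High: 0.3·170 + 0.7·0 = 51
Highest Hurwicz score = 143 → Low.

Low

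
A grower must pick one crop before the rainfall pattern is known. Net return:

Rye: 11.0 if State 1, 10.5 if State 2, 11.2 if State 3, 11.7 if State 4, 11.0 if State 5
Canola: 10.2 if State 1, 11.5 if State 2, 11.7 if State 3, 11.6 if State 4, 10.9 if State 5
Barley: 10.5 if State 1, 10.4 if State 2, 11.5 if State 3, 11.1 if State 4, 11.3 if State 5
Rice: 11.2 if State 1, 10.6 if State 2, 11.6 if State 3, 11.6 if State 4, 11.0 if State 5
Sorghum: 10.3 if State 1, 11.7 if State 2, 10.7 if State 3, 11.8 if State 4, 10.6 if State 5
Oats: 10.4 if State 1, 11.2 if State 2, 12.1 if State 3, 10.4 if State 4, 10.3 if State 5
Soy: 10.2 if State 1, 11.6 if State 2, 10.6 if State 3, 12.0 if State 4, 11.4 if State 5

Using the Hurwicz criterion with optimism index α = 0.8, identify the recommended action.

Rye: 0.8·11.7 + 0.2·10.5 = 11.46
Canola: 0.8·11.7 + 0.2·10.2 = 11.4
Barley: 0.8·11.5 + 0.2·10.4 = 11.28
Rice: 0.8·11.6 + 0.2·10.6 = 11.4
Sorghum: 0.8·11.8 + 0.2·10.3 = 11.5
Oats: 0.8·12.1 + 0.2·10.3 = 11.74
Soy: 0.8·12.0 + 0.2·10.2 = 11.64
Highest Hurwicz score = 11.74 → Oats.

Oats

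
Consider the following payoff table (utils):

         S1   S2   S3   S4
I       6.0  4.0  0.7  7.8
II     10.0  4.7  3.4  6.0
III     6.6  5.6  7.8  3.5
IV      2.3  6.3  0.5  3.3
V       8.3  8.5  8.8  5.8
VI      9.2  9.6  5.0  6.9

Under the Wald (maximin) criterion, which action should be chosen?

V

Row minima: I=0.7, II=3.4, III=3.5, IV=0.5, V=5.8, VI=5.0
Best worst-case = 5.8 → V.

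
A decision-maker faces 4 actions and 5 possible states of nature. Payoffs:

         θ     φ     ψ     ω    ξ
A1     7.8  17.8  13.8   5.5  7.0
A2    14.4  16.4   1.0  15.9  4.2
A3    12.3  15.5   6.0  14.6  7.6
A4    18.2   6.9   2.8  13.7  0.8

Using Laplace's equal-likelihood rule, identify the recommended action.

Row averages: A1=10.38, A2=10.38, A3=11.2, A4=8.48
Highest average = 11.2 → A3.

A3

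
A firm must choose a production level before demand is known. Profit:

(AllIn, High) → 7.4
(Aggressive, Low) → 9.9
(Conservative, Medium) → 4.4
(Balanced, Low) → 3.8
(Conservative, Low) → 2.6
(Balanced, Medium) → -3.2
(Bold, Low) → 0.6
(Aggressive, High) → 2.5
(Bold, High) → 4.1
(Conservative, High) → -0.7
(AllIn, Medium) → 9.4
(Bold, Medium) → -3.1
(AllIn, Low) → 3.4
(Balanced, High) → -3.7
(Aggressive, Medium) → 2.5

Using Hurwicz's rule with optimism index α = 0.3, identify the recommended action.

AllIn

Conservative: 0.3·4.4 + 0.7·(-0.7) = 0.83
Balanced: 0.3·3.8 + 0.7·(-3.7) = -1.45
Aggressive: 0.3·9.9 + 0.7·2.5 = 4.72
Bold: 0.3·4.1 + 0.7·(-3.1) = -0.94
AllIn: 0.3·9.4 + 0.7·3.4 = 5.2
Highest Hurwicz score = 5.2 → AllIn.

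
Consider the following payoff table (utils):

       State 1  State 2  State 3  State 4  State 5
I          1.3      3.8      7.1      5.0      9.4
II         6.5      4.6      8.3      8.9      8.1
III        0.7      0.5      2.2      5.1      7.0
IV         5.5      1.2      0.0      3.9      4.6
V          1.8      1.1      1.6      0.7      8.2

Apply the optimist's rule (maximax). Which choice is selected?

Row maxima: I=9.4, II=8.9, III=7.0, IV=5.5, V=8.2
Best best-case = 9.4 → I.

I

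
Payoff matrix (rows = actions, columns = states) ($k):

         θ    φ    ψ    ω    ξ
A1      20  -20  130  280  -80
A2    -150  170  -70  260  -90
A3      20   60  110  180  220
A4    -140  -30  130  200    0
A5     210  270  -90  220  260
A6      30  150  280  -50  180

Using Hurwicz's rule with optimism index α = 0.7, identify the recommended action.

A6

A1: 0.7·280 + 0.3·(-80) = 172
A2: 0.7·260 + 0.3·(-150) = 137
A3: 0.7·220 + 0.3·20 = 160
A4: 0.7·200 + 0.3·(-140) = 98
A5: 0.7·270 + 0.3·(-90) = 162
A6: 0.7·280 + 0.3·(-50) = 181
Highest Hurwicz score = 181 → A6.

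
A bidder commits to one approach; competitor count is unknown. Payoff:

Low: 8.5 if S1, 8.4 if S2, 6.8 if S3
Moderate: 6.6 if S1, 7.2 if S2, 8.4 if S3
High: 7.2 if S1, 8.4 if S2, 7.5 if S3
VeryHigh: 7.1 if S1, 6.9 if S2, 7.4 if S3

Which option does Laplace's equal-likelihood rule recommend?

Low

Row averages: Low=7.9, Moderate=7.4, High=7.7, VeryHigh=107/15
Highest average = 7.9 → Low.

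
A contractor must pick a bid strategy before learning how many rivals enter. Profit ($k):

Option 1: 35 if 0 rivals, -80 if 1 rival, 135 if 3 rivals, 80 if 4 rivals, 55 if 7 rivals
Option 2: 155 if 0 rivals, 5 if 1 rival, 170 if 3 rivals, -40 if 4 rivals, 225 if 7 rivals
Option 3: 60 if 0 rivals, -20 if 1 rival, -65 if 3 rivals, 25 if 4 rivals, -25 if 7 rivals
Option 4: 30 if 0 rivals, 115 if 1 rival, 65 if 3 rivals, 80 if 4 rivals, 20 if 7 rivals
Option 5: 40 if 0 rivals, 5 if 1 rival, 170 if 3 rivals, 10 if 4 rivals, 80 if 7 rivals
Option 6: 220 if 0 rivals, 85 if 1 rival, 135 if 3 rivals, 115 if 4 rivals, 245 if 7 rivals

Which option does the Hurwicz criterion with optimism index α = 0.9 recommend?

Option 6

Option 1: 0.9·135 + 0.1·(-80) = 113.5
Option 2: 0.9·225 + 0.1·(-40) = 198.5
Option 3: 0.9·60 + 0.1·(-65) = 47.5
Option 4: 0.9·115 + 0.1·20 = 105.5
Option 5: 0.9·170 + 0.1·5 = 153.5
Option 6: 0.9·245 + 0.1·85 = 229
Highest Hurwicz score = 229 → Option 6.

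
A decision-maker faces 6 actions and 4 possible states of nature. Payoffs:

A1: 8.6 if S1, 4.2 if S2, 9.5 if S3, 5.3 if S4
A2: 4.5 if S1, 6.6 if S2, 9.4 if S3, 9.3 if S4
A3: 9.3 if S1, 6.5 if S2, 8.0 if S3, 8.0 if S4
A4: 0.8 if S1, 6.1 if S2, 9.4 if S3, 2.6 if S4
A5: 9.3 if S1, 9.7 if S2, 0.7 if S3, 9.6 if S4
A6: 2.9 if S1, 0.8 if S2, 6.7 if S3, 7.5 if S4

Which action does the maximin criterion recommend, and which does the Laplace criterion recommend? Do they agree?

maximin → A3; laplace → A3 (agree)

Row minima: A1=4.2, A2=4.5, A3=6.5, A4=0.8, A5=0.7, A6=0.8
Best worst-case = 6.5 → A3.
Row averages: A1=6.9, A2=7.45, A3=7.95, A4=4.725, A5=7.325, A6=4.475
Highest average = 7.95 → A3.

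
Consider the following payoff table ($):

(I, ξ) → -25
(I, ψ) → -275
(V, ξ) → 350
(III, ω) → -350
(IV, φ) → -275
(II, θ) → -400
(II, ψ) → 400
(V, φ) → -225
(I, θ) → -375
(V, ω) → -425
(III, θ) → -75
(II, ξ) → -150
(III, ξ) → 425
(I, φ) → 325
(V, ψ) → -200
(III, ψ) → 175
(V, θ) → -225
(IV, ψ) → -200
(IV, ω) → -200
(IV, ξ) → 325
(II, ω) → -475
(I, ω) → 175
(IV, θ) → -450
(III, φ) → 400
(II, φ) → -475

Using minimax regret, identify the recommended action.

Column bests: θ=-75, φ=400, ψ=400, ω=175, ξ=425.
I regrets: 300, 75, 675, 0, 450 → max 675
II regrets: 325, 875, 0, 650, 575 → max 875
III regrets: 0, 0, 225, 525, 0 → max 525
IV regrets: 375, 675, 600, 375, 100 → max 675
V regrets: 150, 625, 600, 600, 75 → max 625
Smallest max regret = 525 → III.

III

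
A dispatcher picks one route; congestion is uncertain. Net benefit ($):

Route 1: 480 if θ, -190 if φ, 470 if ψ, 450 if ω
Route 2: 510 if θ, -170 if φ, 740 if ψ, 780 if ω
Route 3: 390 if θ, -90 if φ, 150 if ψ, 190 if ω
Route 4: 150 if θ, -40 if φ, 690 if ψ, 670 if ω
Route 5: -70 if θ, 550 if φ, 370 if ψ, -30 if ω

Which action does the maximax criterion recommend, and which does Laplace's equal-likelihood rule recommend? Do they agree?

maximax → Route 2; laplace → Route 2 (agree)

Row maxima: Route 1=480, Route 2=780, Route 3=390, Route 4=690, Route 5=550
Best best-case = 780 → Route 2.
Row averages: Route 1=302.5, Route 2=465, Route 3=160, Route 4=367.5, Route 5=205
Highest average = 465 → Route 2.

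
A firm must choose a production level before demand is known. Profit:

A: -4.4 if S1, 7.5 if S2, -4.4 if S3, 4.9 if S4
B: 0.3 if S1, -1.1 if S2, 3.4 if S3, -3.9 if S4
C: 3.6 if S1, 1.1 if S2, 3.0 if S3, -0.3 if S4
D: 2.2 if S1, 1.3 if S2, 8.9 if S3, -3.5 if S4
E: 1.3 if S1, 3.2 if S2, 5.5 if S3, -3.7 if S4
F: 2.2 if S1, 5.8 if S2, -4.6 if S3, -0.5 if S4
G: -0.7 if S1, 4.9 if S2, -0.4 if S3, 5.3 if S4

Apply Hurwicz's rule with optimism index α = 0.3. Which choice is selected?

A: 0.3·7.5 + 0.7·(-4.4) = -0.83
B: 0.3·3.4 + 0.7·(-3.9) = -1.71
C: 0.3·3.6 + 0.7·(-0.3) = 0.87
D: 0.3·8.9 + 0.7·(-3.5) = 0.22
E: 0.3·5.5 + 0.7·(-3.7) = -0.94
F: 0.3·5.8 + 0.7·(-4.6) = -1.48
G: 0.3·5.3 + 0.7·(-0.7) = 1.1
Highest Hurwicz score = 1.1 → G.

G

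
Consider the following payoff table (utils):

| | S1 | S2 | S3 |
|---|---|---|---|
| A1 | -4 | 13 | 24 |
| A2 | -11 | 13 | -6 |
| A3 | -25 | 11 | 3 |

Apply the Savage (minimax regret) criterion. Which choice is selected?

Column bests: S1=-4, S2=13, S3=24.
A1 regrets: 0, 0, 0 → max 0
A2 regrets: 7, 0, 30 → max 30
A3 regrets: 21, 2, 21 → max 21
Smallest max regret = 0 → A1.

A1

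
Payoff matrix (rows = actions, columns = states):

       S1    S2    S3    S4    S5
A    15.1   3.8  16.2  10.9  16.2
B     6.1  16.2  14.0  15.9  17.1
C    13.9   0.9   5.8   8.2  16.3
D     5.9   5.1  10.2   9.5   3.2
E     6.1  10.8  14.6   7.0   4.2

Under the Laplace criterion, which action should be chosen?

Row averages: A=12.44, B=13.86, C=9.02, D=6.78, E=8.54
Highest average = 13.86 → B.

B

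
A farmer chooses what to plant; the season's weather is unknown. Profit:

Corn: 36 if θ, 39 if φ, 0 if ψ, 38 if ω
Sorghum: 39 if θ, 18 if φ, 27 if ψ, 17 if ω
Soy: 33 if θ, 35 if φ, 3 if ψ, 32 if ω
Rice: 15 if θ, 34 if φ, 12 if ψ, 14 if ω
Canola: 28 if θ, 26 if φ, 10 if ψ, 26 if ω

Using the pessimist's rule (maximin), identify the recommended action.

Sorghum

Row minima: Corn=0, Sorghum=17, Soy=3, Rice=12, Canola=10
Best worst-case = 17 → Sorghum.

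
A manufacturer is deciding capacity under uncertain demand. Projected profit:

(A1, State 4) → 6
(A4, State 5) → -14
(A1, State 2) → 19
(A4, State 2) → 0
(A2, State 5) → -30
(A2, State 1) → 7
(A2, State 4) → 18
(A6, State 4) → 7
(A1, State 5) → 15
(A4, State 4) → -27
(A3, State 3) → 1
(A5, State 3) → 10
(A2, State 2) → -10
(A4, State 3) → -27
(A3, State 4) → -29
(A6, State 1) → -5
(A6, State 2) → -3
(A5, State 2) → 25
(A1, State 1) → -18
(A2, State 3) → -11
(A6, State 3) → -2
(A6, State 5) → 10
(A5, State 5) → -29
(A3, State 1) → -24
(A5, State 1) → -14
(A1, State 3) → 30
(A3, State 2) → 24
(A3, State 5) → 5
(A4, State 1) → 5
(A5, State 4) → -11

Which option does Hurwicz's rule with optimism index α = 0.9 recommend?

A1: 0.9·30 + 0.1·(-18) = 25.2
A2: 0.9·18 + 0.1·(-30) = 13.2
A3: 0.9·24 + 0.1·(-29) = 18.7
A4: 0.9·5 + 0.1·(-27) = 1.8
A5: 0.9·25 + 0.1·(-29) = 19.6
A6: 0.9·10 + 0.1·(-5) = 8.5
Highest Hurwicz score = 25.2 → A1.

A1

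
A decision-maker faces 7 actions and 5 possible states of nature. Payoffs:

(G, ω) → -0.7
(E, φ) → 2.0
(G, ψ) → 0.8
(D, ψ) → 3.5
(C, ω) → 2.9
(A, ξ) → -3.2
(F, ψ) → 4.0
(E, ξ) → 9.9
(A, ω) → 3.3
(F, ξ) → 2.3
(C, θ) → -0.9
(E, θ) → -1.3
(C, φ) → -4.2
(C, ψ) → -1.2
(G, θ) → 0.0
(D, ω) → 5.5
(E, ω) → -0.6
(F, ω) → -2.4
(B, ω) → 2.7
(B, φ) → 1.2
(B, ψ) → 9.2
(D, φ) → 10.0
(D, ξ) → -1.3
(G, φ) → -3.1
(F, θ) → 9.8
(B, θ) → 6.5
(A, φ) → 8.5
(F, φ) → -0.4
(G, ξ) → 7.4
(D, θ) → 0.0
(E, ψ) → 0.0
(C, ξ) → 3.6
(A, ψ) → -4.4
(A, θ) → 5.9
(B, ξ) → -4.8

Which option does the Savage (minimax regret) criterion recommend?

Column bests: θ=9.8, φ=10.0, ψ=9.2, ω=5.5, ξ=9.9.
A regrets: 3.9, 1.5, 13.6, 2.2, 13.1 → max 13.6
B regrets: 3.3, 8.8, 0.0, 2.8, 14.7 → max 14.7
C regrets: 10.7, 14.2, 10.4, 2.6, 6.3 → max 14.2
D regrets: 9.8, 0.0, 5.7, 0.0, 11.2 → max 11.2
E regrets: 11.1, 8.0, 9.2, 6.1, 0.0 → max 11.1
F regrets: 0.0, 10.4, 5.2, 7.9, 7.6 → max 10.4
G regrets: 9.8, 13.1, 8.4, 6.2, 2.5 → max 13.1
Smallest max regret = 10.4 → F.

F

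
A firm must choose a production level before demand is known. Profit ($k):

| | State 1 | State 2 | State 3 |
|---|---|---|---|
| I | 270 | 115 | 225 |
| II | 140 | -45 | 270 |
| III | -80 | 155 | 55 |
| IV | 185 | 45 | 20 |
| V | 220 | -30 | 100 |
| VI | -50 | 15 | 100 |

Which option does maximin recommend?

I

Row minima: I=115, II=-45, III=-80, IV=20, V=-30, VI=-50
Best worst-case = 115 → I.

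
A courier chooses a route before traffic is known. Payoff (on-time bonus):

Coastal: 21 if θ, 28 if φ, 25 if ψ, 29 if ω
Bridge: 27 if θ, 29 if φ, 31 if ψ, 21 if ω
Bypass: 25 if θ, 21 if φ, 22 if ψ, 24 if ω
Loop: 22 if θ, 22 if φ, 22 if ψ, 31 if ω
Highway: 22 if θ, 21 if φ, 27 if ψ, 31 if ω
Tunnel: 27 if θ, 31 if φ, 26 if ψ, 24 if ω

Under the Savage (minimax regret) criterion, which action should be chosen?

Coastal

Column bests: θ=27, φ=31, ψ=31, ω=31.
Coastal regrets: 6, 3, 6, 2 → max 6
Bridge regrets: 0, 2, 0, 10 → max 10
Bypass regrets: 2, 10, 9, 7 → max 10
Loop regrets: 5, 9, 9, 0 → max 9
Highway regrets: 5, 10, 4, 0 → max 10
Tunnel regrets: 0, 0, 5, 7 → max 7
Smallest max regret = 6 → Coastal.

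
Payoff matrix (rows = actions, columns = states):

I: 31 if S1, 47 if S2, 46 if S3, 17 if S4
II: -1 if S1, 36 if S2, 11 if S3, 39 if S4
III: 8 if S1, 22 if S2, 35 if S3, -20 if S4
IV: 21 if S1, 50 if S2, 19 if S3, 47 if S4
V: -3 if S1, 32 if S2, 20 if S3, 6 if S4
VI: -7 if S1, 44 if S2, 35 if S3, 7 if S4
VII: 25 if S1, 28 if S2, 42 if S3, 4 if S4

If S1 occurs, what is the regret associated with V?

34

Best payoff under S1 is 31.
Regret = 31 − (-3) = 34.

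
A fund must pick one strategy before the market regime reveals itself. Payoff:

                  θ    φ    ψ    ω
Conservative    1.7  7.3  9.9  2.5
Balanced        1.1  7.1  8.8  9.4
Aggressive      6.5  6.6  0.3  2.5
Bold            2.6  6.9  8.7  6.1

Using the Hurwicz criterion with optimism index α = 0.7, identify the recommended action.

Conservative

Conservative: 0.7·9.9 + 0.3·1.7 = 7.44
Balanced: 0.7·9.4 + 0.3·1.1 = 6.91
Aggressive: 0.7·6.6 + 0.3·0.3 = 4.71
Bold: 0.7·8.7 + 0.3·2.6 = 6.87
Highest Hurwicz score = 7.44 → Conservative.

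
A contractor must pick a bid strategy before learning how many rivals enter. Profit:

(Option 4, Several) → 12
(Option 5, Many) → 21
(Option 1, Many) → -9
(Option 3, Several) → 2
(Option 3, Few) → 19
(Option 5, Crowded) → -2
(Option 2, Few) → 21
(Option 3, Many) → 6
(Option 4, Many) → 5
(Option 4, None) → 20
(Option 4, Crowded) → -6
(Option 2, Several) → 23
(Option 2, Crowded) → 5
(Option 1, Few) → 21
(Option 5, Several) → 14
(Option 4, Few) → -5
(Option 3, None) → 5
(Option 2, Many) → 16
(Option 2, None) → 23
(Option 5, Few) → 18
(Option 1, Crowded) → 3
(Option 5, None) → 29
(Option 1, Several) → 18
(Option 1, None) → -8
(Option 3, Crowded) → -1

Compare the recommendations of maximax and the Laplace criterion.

maximax → Option 5; laplace → Option 2 (disagree)

Row maxima: Option 1=21, Option 2=23, Option 3=19, Option 4=20, Option 5=29
Best best-case = 29 → Option 5.
Row averages: Option 1=5, Option 2=17.6, Option 3=6.2, Option 4=5.2, Option 5=16
Highest average = 17.6 → Option 2.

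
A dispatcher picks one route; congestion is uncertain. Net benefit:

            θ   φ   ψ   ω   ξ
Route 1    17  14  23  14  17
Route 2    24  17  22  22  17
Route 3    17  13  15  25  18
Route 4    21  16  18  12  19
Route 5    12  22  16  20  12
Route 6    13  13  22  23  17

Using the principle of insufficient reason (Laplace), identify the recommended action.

Route 2

Row averages: Route 1=17, Route 2=20.4, Route 3=17.6, Route 4=17.2, Route 5=16.4, Route 6=17.6
Highest average = 20.4 → Route 2.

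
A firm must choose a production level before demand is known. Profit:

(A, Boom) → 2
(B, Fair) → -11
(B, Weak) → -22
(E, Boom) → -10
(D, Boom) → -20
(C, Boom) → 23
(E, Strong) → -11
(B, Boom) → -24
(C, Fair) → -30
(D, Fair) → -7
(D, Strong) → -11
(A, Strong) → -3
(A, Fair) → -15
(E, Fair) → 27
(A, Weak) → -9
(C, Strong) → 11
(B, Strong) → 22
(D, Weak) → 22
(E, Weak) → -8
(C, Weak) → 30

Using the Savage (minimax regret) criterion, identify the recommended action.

Column bests: Weak=30, Fair=27, Strong=22, Boom=23.
A regrets: 39, 42, 25, 21 → max 42
B regrets: 52, 38, 0, 47 → max 52
C regrets: 0, 57, 11, 0 → max 57
D regrets: 8, 34, 33, 43 → max 43
E regrets: 38, 0, 33, 33 → max 38
Smallest max regret = 38 → E.

E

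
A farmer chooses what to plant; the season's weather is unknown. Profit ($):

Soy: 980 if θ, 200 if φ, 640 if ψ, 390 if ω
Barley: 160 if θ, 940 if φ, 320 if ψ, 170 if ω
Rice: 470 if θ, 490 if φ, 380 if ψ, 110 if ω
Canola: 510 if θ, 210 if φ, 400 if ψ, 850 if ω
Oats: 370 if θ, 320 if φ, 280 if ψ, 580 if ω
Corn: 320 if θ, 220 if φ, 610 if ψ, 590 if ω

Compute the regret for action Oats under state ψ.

Best payoff under ψ is 640.
Regret = 640 − 280 = 360.

360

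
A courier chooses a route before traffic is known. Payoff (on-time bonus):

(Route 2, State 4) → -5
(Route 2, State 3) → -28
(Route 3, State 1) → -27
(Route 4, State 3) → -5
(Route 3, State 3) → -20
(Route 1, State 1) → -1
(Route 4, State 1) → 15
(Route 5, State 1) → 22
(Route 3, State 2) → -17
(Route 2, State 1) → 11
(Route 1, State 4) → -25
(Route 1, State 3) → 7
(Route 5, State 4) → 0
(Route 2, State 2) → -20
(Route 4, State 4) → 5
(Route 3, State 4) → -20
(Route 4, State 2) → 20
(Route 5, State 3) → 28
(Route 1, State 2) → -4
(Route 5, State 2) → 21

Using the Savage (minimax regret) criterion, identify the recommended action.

Route 5

Column bests: State 1=22, State 2=21, State 3=28, State 4=5.
Route 1 regrets: 23, 25, 21, 30 → max 30
Route 2 regrets: 11, 41, 56, 10 → max 56
Route 3 regrets: 49, 38, 48, 25 → max 49
Route 4 regrets: 7, 1, 33, 0 → max 33
Route 5 regrets: 0, 0, 0, 5 → max 5
Smallest max regret = 5 → Route 5.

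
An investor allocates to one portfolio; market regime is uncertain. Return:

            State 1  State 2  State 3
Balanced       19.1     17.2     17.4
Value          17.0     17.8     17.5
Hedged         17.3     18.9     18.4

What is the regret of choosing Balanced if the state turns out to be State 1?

Best payoff under State 1 is 19.1.
Regret = 19.1 − 19.1 = 0.0.

0.0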